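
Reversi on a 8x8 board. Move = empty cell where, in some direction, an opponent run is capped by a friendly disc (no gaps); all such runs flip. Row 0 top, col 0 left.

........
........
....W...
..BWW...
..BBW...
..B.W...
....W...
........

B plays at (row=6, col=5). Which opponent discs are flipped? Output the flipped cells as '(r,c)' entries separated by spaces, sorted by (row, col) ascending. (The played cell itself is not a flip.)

Dir NW: opp run (5,4) capped by B -> flip
Dir N: first cell '.' (not opp) -> no flip
Dir NE: first cell '.' (not opp) -> no flip
Dir W: opp run (6,4), next='.' -> no flip
Dir E: first cell '.' (not opp) -> no flip
Dir SW: first cell '.' (not opp) -> no flip
Dir S: first cell '.' (not opp) -> no flip
Dir SE: first cell '.' (not opp) -> no flip

Answer: (5,4)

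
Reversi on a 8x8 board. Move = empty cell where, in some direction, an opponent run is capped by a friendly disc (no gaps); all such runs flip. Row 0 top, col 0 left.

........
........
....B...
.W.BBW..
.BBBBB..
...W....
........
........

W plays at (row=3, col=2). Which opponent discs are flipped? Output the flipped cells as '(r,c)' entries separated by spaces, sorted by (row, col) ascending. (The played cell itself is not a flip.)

Answer: (3,3) (3,4)

Derivation:
Dir NW: first cell '.' (not opp) -> no flip
Dir N: first cell '.' (not opp) -> no flip
Dir NE: first cell '.' (not opp) -> no flip
Dir W: first cell 'W' (not opp) -> no flip
Dir E: opp run (3,3) (3,4) capped by W -> flip
Dir SW: opp run (4,1), next='.' -> no flip
Dir S: opp run (4,2), next='.' -> no flip
Dir SE: opp run (4,3), next='.' -> no flip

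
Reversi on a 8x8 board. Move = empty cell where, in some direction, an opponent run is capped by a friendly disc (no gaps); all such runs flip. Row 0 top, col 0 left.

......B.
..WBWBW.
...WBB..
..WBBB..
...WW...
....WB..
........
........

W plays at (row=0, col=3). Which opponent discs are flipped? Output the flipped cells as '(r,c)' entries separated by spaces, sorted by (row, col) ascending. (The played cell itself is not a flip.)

Answer: (1,3)

Derivation:
Dir NW: edge -> no flip
Dir N: edge -> no flip
Dir NE: edge -> no flip
Dir W: first cell '.' (not opp) -> no flip
Dir E: first cell '.' (not opp) -> no flip
Dir SW: first cell 'W' (not opp) -> no flip
Dir S: opp run (1,3) capped by W -> flip
Dir SE: first cell 'W' (not opp) -> no flip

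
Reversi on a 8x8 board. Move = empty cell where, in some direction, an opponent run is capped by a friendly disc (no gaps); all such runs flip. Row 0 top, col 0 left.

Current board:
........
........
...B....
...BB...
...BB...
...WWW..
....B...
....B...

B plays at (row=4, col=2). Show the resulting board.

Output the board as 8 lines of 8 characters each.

Answer: ........
........
...B....
...BB...
..BBB...
...BWW..
....B...
....B...

Derivation:
Place B at (4,2); scan 8 dirs for brackets.
Dir NW: first cell '.' (not opp) -> no flip
Dir N: first cell '.' (not opp) -> no flip
Dir NE: first cell 'B' (not opp) -> no flip
Dir W: first cell '.' (not opp) -> no flip
Dir E: first cell 'B' (not opp) -> no flip
Dir SW: first cell '.' (not opp) -> no flip
Dir S: first cell '.' (not opp) -> no flip
Dir SE: opp run (5,3) capped by B -> flip
All flips: (5,3)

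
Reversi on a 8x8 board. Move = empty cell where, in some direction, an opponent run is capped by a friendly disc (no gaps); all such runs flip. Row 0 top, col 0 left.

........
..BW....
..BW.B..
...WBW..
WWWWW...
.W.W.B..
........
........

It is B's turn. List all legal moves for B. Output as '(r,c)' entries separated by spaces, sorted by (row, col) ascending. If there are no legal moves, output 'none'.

(0,2): no bracket -> illegal
(0,3): no bracket -> illegal
(0,4): flips 1 -> legal
(1,4): flips 1 -> legal
(2,4): flips 1 -> legal
(2,6): no bracket -> illegal
(3,0): no bracket -> illegal
(3,1): no bracket -> illegal
(3,2): flips 1 -> legal
(3,6): flips 1 -> legal
(4,5): flips 1 -> legal
(4,6): no bracket -> illegal
(5,0): no bracket -> illegal
(5,2): flips 1 -> legal
(5,4): flips 1 -> legal
(6,0): no bracket -> illegal
(6,1): no bracket -> illegal
(6,2): no bracket -> illegal
(6,3): no bracket -> illegal
(6,4): no bracket -> illegal

Answer: (0,4) (1,4) (2,4) (3,2) (3,6) (4,5) (5,2) (5,4)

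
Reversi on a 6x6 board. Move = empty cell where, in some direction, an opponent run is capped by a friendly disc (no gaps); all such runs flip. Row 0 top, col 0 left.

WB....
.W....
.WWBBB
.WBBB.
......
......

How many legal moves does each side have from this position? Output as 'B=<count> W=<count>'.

-- B to move --
(0,2): no bracket -> illegal
(1,0): flips 1 -> legal
(1,2): flips 1 -> legal
(1,3): no bracket -> illegal
(2,0): flips 2 -> legal
(3,0): flips 1 -> legal
(4,0): no bracket -> illegal
(4,1): flips 3 -> legal
(4,2): no bracket -> illegal
B mobility = 5
-- W to move --
(0,2): flips 1 -> legal
(1,0): no bracket -> illegal
(1,2): no bracket -> illegal
(1,3): no bracket -> illegal
(1,4): no bracket -> illegal
(1,5): no bracket -> illegal
(3,5): flips 3 -> legal
(4,1): no bracket -> illegal
(4,2): flips 1 -> legal
(4,3): flips 1 -> legal
(4,4): flips 1 -> legal
(4,5): no bracket -> illegal
W mobility = 5

Answer: B=5 W=5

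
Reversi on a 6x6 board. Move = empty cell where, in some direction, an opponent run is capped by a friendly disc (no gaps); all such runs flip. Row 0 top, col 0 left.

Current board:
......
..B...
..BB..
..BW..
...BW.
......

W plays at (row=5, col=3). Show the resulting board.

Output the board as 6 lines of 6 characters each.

Place W at (5,3); scan 8 dirs for brackets.
Dir NW: first cell '.' (not opp) -> no flip
Dir N: opp run (4,3) capped by W -> flip
Dir NE: first cell 'W' (not opp) -> no flip
Dir W: first cell '.' (not opp) -> no flip
Dir E: first cell '.' (not opp) -> no flip
Dir SW: edge -> no flip
Dir S: edge -> no flip
Dir SE: edge -> no flip
All flips: (4,3)

Answer: ......
..B...
..BB..
..BW..
...WW.
...W..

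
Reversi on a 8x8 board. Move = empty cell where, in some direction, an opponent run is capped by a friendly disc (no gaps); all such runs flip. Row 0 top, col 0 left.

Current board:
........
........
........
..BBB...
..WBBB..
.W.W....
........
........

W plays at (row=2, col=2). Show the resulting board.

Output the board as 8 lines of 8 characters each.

Answer: ........
........
..W.....
..WBB...
..WBBB..
.W.W....
........
........

Derivation:
Place W at (2,2); scan 8 dirs for brackets.
Dir NW: first cell '.' (not opp) -> no flip
Dir N: first cell '.' (not opp) -> no flip
Dir NE: first cell '.' (not opp) -> no flip
Dir W: first cell '.' (not opp) -> no flip
Dir E: first cell '.' (not opp) -> no flip
Dir SW: first cell '.' (not opp) -> no flip
Dir S: opp run (3,2) capped by W -> flip
Dir SE: opp run (3,3) (4,4), next='.' -> no flip
All flips: (3,2)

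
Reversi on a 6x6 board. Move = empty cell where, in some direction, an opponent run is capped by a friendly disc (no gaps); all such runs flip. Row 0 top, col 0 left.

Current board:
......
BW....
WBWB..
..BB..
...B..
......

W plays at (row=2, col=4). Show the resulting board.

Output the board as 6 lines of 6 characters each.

Answer: ......
BW....
WBWWW.
..BB..
...B..
......

Derivation:
Place W at (2,4); scan 8 dirs for brackets.
Dir NW: first cell '.' (not opp) -> no flip
Dir N: first cell '.' (not opp) -> no flip
Dir NE: first cell '.' (not opp) -> no flip
Dir W: opp run (2,3) capped by W -> flip
Dir E: first cell '.' (not opp) -> no flip
Dir SW: opp run (3,3), next='.' -> no flip
Dir S: first cell '.' (not opp) -> no flip
Dir SE: first cell '.' (not opp) -> no flip
All flips: (2,3)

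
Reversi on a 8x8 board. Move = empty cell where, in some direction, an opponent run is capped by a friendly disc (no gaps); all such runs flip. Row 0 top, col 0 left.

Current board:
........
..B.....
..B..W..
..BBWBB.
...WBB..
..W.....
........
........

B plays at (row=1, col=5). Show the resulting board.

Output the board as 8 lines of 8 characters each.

Answer: ........
..B..B..
..B..B..
..BBWBB.
...WBB..
..W.....
........
........

Derivation:
Place B at (1,5); scan 8 dirs for brackets.
Dir NW: first cell '.' (not opp) -> no flip
Dir N: first cell '.' (not opp) -> no flip
Dir NE: first cell '.' (not opp) -> no flip
Dir W: first cell '.' (not opp) -> no flip
Dir E: first cell '.' (not opp) -> no flip
Dir SW: first cell '.' (not opp) -> no flip
Dir S: opp run (2,5) capped by B -> flip
Dir SE: first cell '.' (not opp) -> no flip
All flips: (2,5)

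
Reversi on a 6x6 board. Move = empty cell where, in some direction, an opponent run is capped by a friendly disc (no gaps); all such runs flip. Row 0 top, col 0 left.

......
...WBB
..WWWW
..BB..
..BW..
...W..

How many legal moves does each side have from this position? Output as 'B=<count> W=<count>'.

Answer: B=7 W=9

Derivation:
-- B to move --
(0,2): no bracket -> illegal
(0,3): flips 2 -> legal
(0,4): no bracket -> illegal
(1,1): flips 1 -> legal
(1,2): flips 2 -> legal
(2,1): no bracket -> illegal
(3,1): no bracket -> illegal
(3,4): flips 1 -> legal
(3,5): flips 1 -> legal
(4,4): flips 1 -> legal
(5,2): no bracket -> illegal
(5,4): flips 1 -> legal
B mobility = 7
-- W to move --
(0,3): flips 1 -> legal
(0,4): flips 1 -> legal
(0,5): flips 2 -> legal
(2,1): flips 1 -> legal
(3,1): flips 1 -> legal
(3,4): no bracket -> illegal
(4,1): flips 2 -> legal
(4,4): flips 1 -> legal
(5,1): flips 2 -> legal
(5,2): flips 2 -> legal
W mobility = 9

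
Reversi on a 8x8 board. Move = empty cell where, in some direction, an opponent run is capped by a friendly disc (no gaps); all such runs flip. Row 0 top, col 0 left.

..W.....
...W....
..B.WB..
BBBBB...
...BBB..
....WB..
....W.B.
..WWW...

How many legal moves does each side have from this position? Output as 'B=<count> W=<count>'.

Answer: B=7 W=7

Derivation:
-- B to move --
(0,1): no bracket -> illegal
(0,3): no bracket -> illegal
(0,4): flips 1 -> legal
(1,1): no bracket -> illegal
(1,2): no bracket -> illegal
(1,4): flips 1 -> legal
(1,5): flips 1 -> legal
(2,3): flips 1 -> legal
(3,5): no bracket -> illegal
(5,3): flips 1 -> legal
(6,1): no bracket -> illegal
(6,2): no bracket -> illegal
(6,3): flips 1 -> legal
(6,5): flips 1 -> legal
(7,1): no bracket -> illegal
(7,5): no bracket -> illegal
B mobility = 7
-- W to move --
(1,1): no bracket -> illegal
(1,2): no bracket -> illegal
(1,4): no bracket -> illegal
(1,5): no bracket -> illegal
(1,6): no bracket -> illegal
(2,0): no bracket -> illegal
(2,1): flips 2 -> legal
(2,3): no bracket -> illegal
(2,6): flips 1 -> legal
(3,5): no bracket -> illegal
(3,6): flips 1 -> legal
(4,0): flips 2 -> legal
(4,1): no bracket -> illegal
(4,2): flips 1 -> legal
(4,6): flips 1 -> legal
(5,2): no bracket -> illegal
(5,3): no bracket -> illegal
(5,6): flips 1 -> legal
(5,7): no bracket -> illegal
(6,5): no bracket -> illegal
(6,7): no bracket -> illegal
(7,5): no bracket -> illegal
(7,6): no bracket -> illegal
(7,7): no bracket -> illegal
W mobility = 7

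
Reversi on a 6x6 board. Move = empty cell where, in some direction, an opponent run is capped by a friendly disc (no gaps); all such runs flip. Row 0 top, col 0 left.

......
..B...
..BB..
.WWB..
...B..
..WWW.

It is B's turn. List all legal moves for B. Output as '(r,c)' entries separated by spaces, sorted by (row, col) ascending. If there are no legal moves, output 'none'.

Answer: (2,1) (3,0) (4,0) (4,1) (4,2)

Derivation:
(2,0): no bracket -> illegal
(2,1): flips 1 -> legal
(3,0): flips 2 -> legal
(4,0): flips 1 -> legal
(4,1): flips 1 -> legal
(4,2): flips 1 -> legal
(4,4): no bracket -> illegal
(4,5): no bracket -> illegal
(5,1): no bracket -> illegal
(5,5): no bracket -> illegal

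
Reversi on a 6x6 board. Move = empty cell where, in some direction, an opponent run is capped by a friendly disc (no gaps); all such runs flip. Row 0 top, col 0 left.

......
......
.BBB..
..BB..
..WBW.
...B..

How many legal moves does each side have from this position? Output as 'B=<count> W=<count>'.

-- B to move --
(3,1): flips 1 -> legal
(3,4): no bracket -> illegal
(3,5): flips 1 -> legal
(4,1): flips 1 -> legal
(4,5): flips 1 -> legal
(5,1): flips 1 -> legal
(5,2): flips 1 -> legal
(5,4): no bracket -> illegal
(5,5): flips 1 -> legal
B mobility = 7
-- W to move --
(1,0): no bracket -> illegal
(1,1): flips 2 -> legal
(1,2): flips 2 -> legal
(1,3): no bracket -> illegal
(1,4): no bracket -> illegal
(2,0): no bracket -> illegal
(2,4): flips 1 -> legal
(3,0): no bracket -> illegal
(3,1): no bracket -> illegal
(3,4): no bracket -> illegal
(4,1): no bracket -> illegal
(5,2): no bracket -> illegal
(5,4): no bracket -> illegal
W mobility = 3

Answer: B=7 W=3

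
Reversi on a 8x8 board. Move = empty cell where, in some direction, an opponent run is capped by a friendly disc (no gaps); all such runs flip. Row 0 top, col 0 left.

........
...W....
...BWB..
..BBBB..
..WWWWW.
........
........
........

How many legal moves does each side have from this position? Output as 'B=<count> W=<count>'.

-- B to move --
(0,2): flips 2 -> legal
(0,3): flips 1 -> legal
(0,4): no bracket -> illegal
(1,2): no bracket -> illegal
(1,4): flips 1 -> legal
(1,5): flips 1 -> legal
(2,2): no bracket -> illegal
(3,1): no bracket -> illegal
(3,6): no bracket -> illegal
(3,7): no bracket -> illegal
(4,1): no bracket -> illegal
(4,7): no bracket -> illegal
(5,1): flips 1 -> legal
(5,2): flips 2 -> legal
(5,3): flips 2 -> legal
(5,4): flips 2 -> legal
(5,5): flips 2 -> legal
(5,6): flips 1 -> legal
(5,7): flips 1 -> legal
B mobility = 11
-- W to move --
(1,2): flips 2 -> legal
(1,4): no bracket -> illegal
(1,5): flips 2 -> legal
(1,6): flips 2 -> legal
(2,1): flips 1 -> legal
(2,2): flips 3 -> legal
(2,6): flips 2 -> legal
(3,1): no bracket -> illegal
(3,6): no bracket -> illegal
(4,1): no bracket -> illegal
W mobility = 6

Answer: B=11 W=6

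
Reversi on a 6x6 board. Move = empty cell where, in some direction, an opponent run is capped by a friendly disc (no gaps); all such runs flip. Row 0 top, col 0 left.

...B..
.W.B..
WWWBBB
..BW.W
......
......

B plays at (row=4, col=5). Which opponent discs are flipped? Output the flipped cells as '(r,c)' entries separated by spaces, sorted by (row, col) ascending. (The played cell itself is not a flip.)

Answer: (3,5)

Derivation:
Dir NW: first cell '.' (not opp) -> no flip
Dir N: opp run (3,5) capped by B -> flip
Dir NE: edge -> no flip
Dir W: first cell '.' (not opp) -> no flip
Dir E: edge -> no flip
Dir SW: first cell '.' (not opp) -> no flip
Dir S: first cell '.' (not opp) -> no flip
Dir SE: edge -> no flip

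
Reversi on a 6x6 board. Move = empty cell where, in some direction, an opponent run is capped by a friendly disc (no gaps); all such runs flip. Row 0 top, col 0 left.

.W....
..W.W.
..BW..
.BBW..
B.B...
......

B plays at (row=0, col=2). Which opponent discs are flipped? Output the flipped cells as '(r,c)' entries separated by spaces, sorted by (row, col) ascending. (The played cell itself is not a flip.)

Dir NW: edge -> no flip
Dir N: edge -> no flip
Dir NE: edge -> no flip
Dir W: opp run (0,1), next='.' -> no flip
Dir E: first cell '.' (not opp) -> no flip
Dir SW: first cell '.' (not opp) -> no flip
Dir S: opp run (1,2) capped by B -> flip
Dir SE: first cell '.' (not opp) -> no flip

Answer: (1,2)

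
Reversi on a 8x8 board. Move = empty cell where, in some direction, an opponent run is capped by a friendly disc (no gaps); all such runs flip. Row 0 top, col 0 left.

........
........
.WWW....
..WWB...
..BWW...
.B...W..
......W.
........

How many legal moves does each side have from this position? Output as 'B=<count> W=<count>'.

Answer: B=6 W=7

Derivation:
-- B to move --
(1,0): no bracket -> illegal
(1,1): no bracket -> illegal
(1,2): flips 3 -> legal
(1,3): no bracket -> illegal
(1,4): no bracket -> illegal
(2,0): no bracket -> illegal
(2,4): flips 1 -> legal
(3,0): no bracket -> illegal
(3,1): flips 2 -> legal
(3,5): no bracket -> illegal
(4,1): no bracket -> illegal
(4,5): flips 2 -> legal
(4,6): no bracket -> illegal
(5,2): flips 1 -> legal
(5,3): no bracket -> illegal
(5,4): flips 1 -> legal
(5,6): no bracket -> illegal
(5,7): no bracket -> illegal
(6,4): no bracket -> illegal
(6,5): no bracket -> illegal
(6,7): no bracket -> illegal
(7,5): no bracket -> illegal
(7,6): no bracket -> illegal
(7,7): no bracket -> illegal
B mobility = 6
-- W to move --
(2,4): flips 1 -> legal
(2,5): flips 1 -> legal
(3,1): no bracket -> illegal
(3,5): flips 1 -> legal
(4,0): no bracket -> illegal
(4,1): flips 1 -> legal
(4,5): flips 1 -> legal
(5,0): no bracket -> illegal
(5,2): flips 1 -> legal
(5,3): no bracket -> illegal
(6,0): flips 2 -> legal
(6,1): no bracket -> illegal
(6,2): no bracket -> illegal
W mobility = 7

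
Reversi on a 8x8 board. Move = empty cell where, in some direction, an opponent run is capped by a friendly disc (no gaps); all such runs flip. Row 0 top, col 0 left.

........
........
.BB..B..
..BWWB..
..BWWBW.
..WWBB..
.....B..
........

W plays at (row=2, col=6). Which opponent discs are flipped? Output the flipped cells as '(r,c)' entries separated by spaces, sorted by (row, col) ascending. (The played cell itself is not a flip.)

Dir NW: first cell '.' (not opp) -> no flip
Dir N: first cell '.' (not opp) -> no flip
Dir NE: first cell '.' (not opp) -> no flip
Dir W: opp run (2,5), next='.' -> no flip
Dir E: first cell '.' (not opp) -> no flip
Dir SW: opp run (3,5) capped by W -> flip
Dir S: first cell '.' (not opp) -> no flip
Dir SE: first cell '.' (not opp) -> no flip

Answer: (3,5)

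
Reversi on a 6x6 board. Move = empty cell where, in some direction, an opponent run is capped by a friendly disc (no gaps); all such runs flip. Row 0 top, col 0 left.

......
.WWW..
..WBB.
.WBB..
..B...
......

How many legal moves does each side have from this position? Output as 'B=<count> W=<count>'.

Answer: B=7 W=7

Derivation:
-- B to move --
(0,0): flips 2 -> legal
(0,1): flips 1 -> legal
(0,2): flips 3 -> legal
(0,3): flips 1 -> legal
(0,4): no bracket -> illegal
(1,0): no bracket -> illegal
(1,4): no bracket -> illegal
(2,0): flips 1 -> legal
(2,1): flips 1 -> legal
(3,0): flips 1 -> legal
(4,0): no bracket -> illegal
(4,1): no bracket -> illegal
B mobility = 7
-- W to move --
(1,4): no bracket -> illegal
(1,5): no bracket -> illegal
(2,1): no bracket -> illegal
(2,5): flips 2 -> legal
(3,4): flips 3 -> legal
(3,5): flips 1 -> legal
(4,1): no bracket -> illegal
(4,3): flips 2 -> legal
(4,4): flips 1 -> legal
(5,1): no bracket -> illegal
(5,2): flips 2 -> legal
(5,3): flips 1 -> legal
W mobility = 7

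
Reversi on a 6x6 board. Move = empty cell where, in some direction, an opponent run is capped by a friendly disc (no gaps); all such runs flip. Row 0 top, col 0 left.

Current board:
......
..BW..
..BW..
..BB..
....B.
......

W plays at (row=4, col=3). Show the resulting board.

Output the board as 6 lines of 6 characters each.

Place W at (4,3); scan 8 dirs for brackets.
Dir NW: opp run (3,2), next='.' -> no flip
Dir N: opp run (3,3) capped by W -> flip
Dir NE: first cell '.' (not opp) -> no flip
Dir W: first cell '.' (not opp) -> no flip
Dir E: opp run (4,4), next='.' -> no flip
Dir SW: first cell '.' (not opp) -> no flip
Dir S: first cell '.' (not opp) -> no flip
Dir SE: first cell '.' (not opp) -> no flip
All flips: (3,3)

Answer: ......
..BW..
..BW..
..BW..
...WB.
......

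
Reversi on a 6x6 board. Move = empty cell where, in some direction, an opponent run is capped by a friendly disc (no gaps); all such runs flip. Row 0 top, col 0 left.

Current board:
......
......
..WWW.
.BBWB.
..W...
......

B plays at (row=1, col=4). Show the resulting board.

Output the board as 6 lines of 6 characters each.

Answer: ......
....B.
..WBB.
.BBWB.
..W...
......

Derivation:
Place B at (1,4); scan 8 dirs for brackets.
Dir NW: first cell '.' (not opp) -> no flip
Dir N: first cell '.' (not opp) -> no flip
Dir NE: first cell '.' (not opp) -> no flip
Dir W: first cell '.' (not opp) -> no flip
Dir E: first cell '.' (not opp) -> no flip
Dir SW: opp run (2,3) capped by B -> flip
Dir S: opp run (2,4) capped by B -> flip
Dir SE: first cell '.' (not opp) -> no flip
All flips: (2,3) (2,4)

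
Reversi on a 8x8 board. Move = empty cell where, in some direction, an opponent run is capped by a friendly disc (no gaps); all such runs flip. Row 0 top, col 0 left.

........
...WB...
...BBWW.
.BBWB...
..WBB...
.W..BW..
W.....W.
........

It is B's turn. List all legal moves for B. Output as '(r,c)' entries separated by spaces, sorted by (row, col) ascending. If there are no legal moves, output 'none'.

Answer: (0,2) (0,3) (1,2) (1,6) (2,2) (2,7) (3,6) (4,1) (5,2) (5,3) (5,6) (7,7)

Derivation:
(0,2): flips 1 -> legal
(0,3): flips 1 -> legal
(0,4): no bracket -> illegal
(1,2): flips 1 -> legal
(1,5): no bracket -> illegal
(1,6): flips 1 -> legal
(1,7): no bracket -> illegal
(2,2): flips 1 -> legal
(2,7): flips 2 -> legal
(3,5): no bracket -> illegal
(3,6): flips 1 -> legal
(3,7): no bracket -> illegal
(4,0): no bracket -> illegal
(4,1): flips 1 -> legal
(4,5): no bracket -> illegal
(4,6): no bracket -> illegal
(5,0): no bracket -> illegal
(5,2): flips 1 -> legal
(5,3): flips 1 -> legal
(5,6): flips 1 -> legal
(5,7): no bracket -> illegal
(6,1): no bracket -> illegal
(6,2): no bracket -> illegal
(6,4): no bracket -> illegal
(6,5): no bracket -> illegal
(6,7): no bracket -> illegal
(7,0): no bracket -> illegal
(7,1): no bracket -> illegal
(7,5): no bracket -> illegal
(7,6): no bracket -> illegal
(7,7): flips 2 -> legal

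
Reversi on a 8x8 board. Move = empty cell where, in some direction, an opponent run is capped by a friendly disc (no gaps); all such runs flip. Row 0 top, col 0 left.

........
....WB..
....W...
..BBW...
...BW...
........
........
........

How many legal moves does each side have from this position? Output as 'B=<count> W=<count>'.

Answer: B=5 W=6

Derivation:
-- B to move --
(0,3): no bracket -> illegal
(0,4): no bracket -> illegal
(0,5): no bracket -> illegal
(1,3): flips 1 -> legal
(2,3): no bracket -> illegal
(2,5): flips 1 -> legal
(3,5): flips 1 -> legal
(4,5): flips 1 -> legal
(5,3): no bracket -> illegal
(5,4): no bracket -> illegal
(5,5): flips 1 -> legal
B mobility = 5
-- W to move --
(0,4): no bracket -> illegal
(0,5): no bracket -> illegal
(0,6): flips 1 -> legal
(1,6): flips 1 -> legal
(2,1): no bracket -> illegal
(2,2): flips 1 -> legal
(2,3): no bracket -> illegal
(2,5): no bracket -> illegal
(2,6): no bracket -> illegal
(3,1): flips 2 -> legal
(4,1): no bracket -> illegal
(4,2): flips 2 -> legal
(5,2): flips 1 -> legal
(5,3): no bracket -> illegal
(5,4): no bracket -> illegal
W mobility = 6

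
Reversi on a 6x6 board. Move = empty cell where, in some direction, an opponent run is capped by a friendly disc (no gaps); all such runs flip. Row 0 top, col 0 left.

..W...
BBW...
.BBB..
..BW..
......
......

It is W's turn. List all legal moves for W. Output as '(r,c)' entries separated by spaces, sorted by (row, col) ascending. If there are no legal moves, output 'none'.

Answer: (0,0) (1,3) (2,0) (3,0) (3,1) (3,4) (4,2)

Derivation:
(0,0): flips 2 -> legal
(0,1): no bracket -> illegal
(1,3): flips 1 -> legal
(1,4): no bracket -> illegal
(2,0): flips 1 -> legal
(2,4): no bracket -> illegal
(3,0): flips 1 -> legal
(3,1): flips 1 -> legal
(3,4): flips 1 -> legal
(4,1): no bracket -> illegal
(4,2): flips 2 -> legal
(4,3): no bracket -> illegal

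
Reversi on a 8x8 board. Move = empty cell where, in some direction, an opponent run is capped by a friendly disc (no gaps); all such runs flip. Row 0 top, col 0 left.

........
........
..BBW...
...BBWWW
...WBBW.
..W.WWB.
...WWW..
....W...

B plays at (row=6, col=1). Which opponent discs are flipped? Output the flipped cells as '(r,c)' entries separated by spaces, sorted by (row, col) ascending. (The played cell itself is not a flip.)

Dir NW: first cell '.' (not opp) -> no flip
Dir N: first cell '.' (not opp) -> no flip
Dir NE: opp run (5,2) (4,3) capped by B -> flip
Dir W: first cell '.' (not opp) -> no flip
Dir E: first cell '.' (not opp) -> no flip
Dir SW: first cell '.' (not opp) -> no flip
Dir S: first cell '.' (not opp) -> no flip
Dir SE: first cell '.' (not opp) -> no flip

Answer: (4,3) (5,2)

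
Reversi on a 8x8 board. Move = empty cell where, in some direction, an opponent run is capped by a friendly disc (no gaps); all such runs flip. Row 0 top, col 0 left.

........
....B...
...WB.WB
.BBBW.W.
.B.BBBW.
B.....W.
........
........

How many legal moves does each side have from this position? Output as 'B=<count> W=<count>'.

Answer: B=7 W=8

Derivation:
-- B to move --
(1,2): flips 2 -> legal
(1,3): flips 1 -> legal
(1,5): no bracket -> illegal
(1,6): no bracket -> illegal
(1,7): no bracket -> illegal
(2,2): flips 1 -> legal
(2,5): flips 2 -> legal
(3,5): flips 1 -> legal
(3,7): no bracket -> illegal
(4,7): flips 1 -> legal
(5,5): no bracket -> illegal
(5,7): no bracket -> illegal
(6,5): no bracket -> illegal
(6,6): no bracket -> illegal
(6,7): flips 1 -> legal
B mobility = 7
-- W to move --
(0,3): no bracket -> illegal
(0,4): flips 2 -> legal
(0,5): flips 1 -> legal
(1,3): no bracket -> illegal
(1,5): no bracket -> illegal
(1,6): no bracket -> illegal
(1,7): no bracket -> illegal
(2,0): no bracket -> illegal
(2,1): no bracket -> illegal
(2,2): no bracket -> illegal
(2,5): flips 1 -> legal
(3,0): flips 3 -> legal
(3,5): no bracket -> illegal
(3,7): no bracket -> illegal
(4,0): no bracket -> illegal
(4,2): flips 3 -> legal
(5,1): no bracket -> illegal
(5,2): flips 1 -> legal
(5,3): flips 2 -> legal
(5,4): flips 2 -> legal
(5,5): no bracket -> illegal
(6,0): no bracket -> illegal
(6,1): no bracket -> illegal
W mobility = 8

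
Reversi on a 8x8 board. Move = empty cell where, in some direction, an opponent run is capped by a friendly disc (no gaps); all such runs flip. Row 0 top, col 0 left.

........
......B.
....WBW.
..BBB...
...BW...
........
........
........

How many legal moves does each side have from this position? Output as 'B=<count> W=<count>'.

Answer: B=8 W=3

Derivation:
-- B to move --
(1,3): no bracket -> illegal
(1,4): flips 1 -> legal
(1,5): flips 1 -> legal
(1,7): no bracket -> illegal
(2,3): flips 1 -> legal
(2,7): flips 1 -> legal
(3,5): no bracket -> illegal
(3,6): flips 1 -> legal
(3,7): no bracket -> illegal
(4,5): flips 1 -> legal
(5,3): no bracket -> illegal
(5,4): flips 1 -> legal
(5,5): flips 1 -> legal
B mobility = 8
-- W to move --
(0,5): no bracket -> illegal
(0,6): flips 1 -> legal
(0,7): no bracket -> illegal
(1,4): no bracket -> illegal
(1,5): no bracket -> illegal
(1,7): no bracket -> illegal
(2,1): no bracket -> illegal
(2,2): flips 1 -> legal
(2,3): no bracket -> illegal
(2,7): no bracket -> illegal
(3,1): no bracket -> illegal
(3,5): no bracket -> illegal
(3,6): no bracket -> illegal
(4,1): no bracket -> illegal
(4,2): flips 2 -> legal
(4,5): no bracket -> illegal
(5,2): no bracket -> illegal
(5,3): no bracket -> illegal
(5,4): no bracket -> illegal
W mobility = 3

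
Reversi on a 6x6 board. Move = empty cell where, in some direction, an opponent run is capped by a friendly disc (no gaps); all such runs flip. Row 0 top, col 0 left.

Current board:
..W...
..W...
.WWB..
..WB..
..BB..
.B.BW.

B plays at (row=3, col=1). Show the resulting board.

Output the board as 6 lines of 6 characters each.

Place B at (3,1); scan 8 dirs for brackets.
Dir NW: first cell '.' (not opp) -> no flip
Dir N: opp run (2,1), next='.' -> no flip
Dir NE: opp run (2,2), next='.' -> no flip
Dir W: first cell '.' (not opp) -> no flip
Dir E: opp run (3,2) capped by B -> flip
Dir SW: first cell '.' (not opp) -> no flip
Dir S: first cell '.' (not opp) -> no flip
Dir SE: first cell 'B' (not opp) -> no flip
All flips: (3,2)

Answer: ..W...
..W...
.WWB..
.BBB..
..BB..
.B.BW.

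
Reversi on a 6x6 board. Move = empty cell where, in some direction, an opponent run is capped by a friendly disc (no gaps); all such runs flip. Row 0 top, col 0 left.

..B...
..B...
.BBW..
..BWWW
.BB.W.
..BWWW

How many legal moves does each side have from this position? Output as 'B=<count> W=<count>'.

Answer: B=3 W=6

Derivation:
-- B to move --
(1,3): no bracket -> illegal
(1,4): flips 1 -> legal
(2,4): flips 2 -> legal
(2,5): no bracket -> illegal
(4,3): no bracket -> illegal
(4,5): flips 2 -> legal
B mobility = 3
-- W to move --
(0,1): flips 1 -> legal
(0,3): no bracket -> illegal
(1,0): no bracket -> illegal
(1,1): flips 1 -> legal
(1,3): no bracket -> illegal
(2,0): flips 2 -> legal
(3,0): no bracket -> illegal
(3,1): flips 2 -> legal
(4,0): no bracket -> illegal
(4,3): no bracket -> illegal
(5,0): flips 2 -> legal
(5,1): flips 2 -> legal
W mobility = 6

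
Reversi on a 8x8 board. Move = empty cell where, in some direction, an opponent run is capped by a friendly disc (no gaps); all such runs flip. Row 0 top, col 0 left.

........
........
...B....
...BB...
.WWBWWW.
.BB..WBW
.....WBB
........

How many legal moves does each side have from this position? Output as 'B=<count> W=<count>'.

-- B to move --
(3,0): flips 1 -> legal
(3,1): flips 1 -> legal
(3,2): flips 1 -> legal
(3,5): no bracket -> illegal
(3,6): flips 1 -> legal
(3,7): no bracket -> illegal
(4,0): flips 2 -> legal
(4,7): flips 4 -> legal
(5,0): no bracket -> illegal
(5,3): no bracket -> illegal
(5,4): flips 2 -> legal
(6,4): flips 1 -> legal
(7,4): flips 1 -> legal
(7,5): no bracket -> illegal
(7,6): no bracket -> illegal
B mobility = 9
-- W to move --
(1,2): flips 2 -> legal
(1,3): no bracket -> illegal
(1,4): no bracket -> illegal
(2,2): flips 1 -> legal
(2,4): flips 2 -> legal
(2,5): no bracket -> illegal
(3,2): no bracket -> illegal
(3,5): no bracket -> illegal
(4,0): no bracket -> illegal
(4,7): flips 1 -> legal
(5,0): no bracket -> illegal
(5,3): no bracket -> illegal
(5,4): no bracket -> illegal
(6,0): flips 1 -> legal
(6,1): flips 1 -> legal
(6,2): flips 1 -> legal
(6,3): flips 1 -> legal
(7,5): flips 1 -> legal
(7,6): flips 2 -> legal
(7,7): flips 2 -> legal
W mobility = 11

Answer: B=9 W=11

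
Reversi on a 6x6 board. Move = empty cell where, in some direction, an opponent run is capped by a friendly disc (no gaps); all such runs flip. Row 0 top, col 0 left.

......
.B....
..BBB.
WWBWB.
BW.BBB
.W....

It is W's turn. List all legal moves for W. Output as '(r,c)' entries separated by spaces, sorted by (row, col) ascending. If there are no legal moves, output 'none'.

(0,0): flips 2 -> legal
(0,1): no bracket -> illegal
(0,2): no bracket -> illegal
(1,0): no bracket -> illegal
(1,2): no bracket -> illegal
(1,3): flips 2 -> legal
(1,4): flips 2 -> legal
(1,5): flips 1 -> legal
(2,0): no bracket -> illegal
(2,1): no bracket -> illegal
(2,5): no bracket -> illegal
(3,5): flips 1 -> legal
(4,2): no bracket -> illegal
(5,0): flips 1 -> legal
(5,2): no bracket -> illegal
(5,3): flips 1 -> legal
(5,4): no bracket -> illegal
(5,5): flips 1 -> legal

Answer: (0,0) (1,3) (1,4) (1,5) (3,5) (5,0) (5,3) (5,5)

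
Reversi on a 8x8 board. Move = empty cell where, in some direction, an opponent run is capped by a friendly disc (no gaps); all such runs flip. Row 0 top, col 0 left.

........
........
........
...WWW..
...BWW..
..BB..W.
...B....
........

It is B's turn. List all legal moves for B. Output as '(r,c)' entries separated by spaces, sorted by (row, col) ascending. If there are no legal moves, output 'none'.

Answer: (2,3) (2,5) (2,6) (4,6)

Derivation:
(2,2): no bracket -> illegal
(2,3): flips 1 -> legal
(2,4): no bracket -> illegal
(2,5): flips 1 -> legal
(2,6): flips 2 -> legal
(3,2): no bracket -> illegal
(3,6): no bracket -> illegal
(4,2): no bracket -> illegal
(4,6): flips 2 -> legal
(4,7): no bracket -> illegal
(5,4): no bracket -> illegal
(5,5): no bracket -> illegal
(5,7): no bracket -> illegal
(6,5): no bracket -> illegal
(6,6): no bracket -> illegal
(6,7): no bracket -> illegal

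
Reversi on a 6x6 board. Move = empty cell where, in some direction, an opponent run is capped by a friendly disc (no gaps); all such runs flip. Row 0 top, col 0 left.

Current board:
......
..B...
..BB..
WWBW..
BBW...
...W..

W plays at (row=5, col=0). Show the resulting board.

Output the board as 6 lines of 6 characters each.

Place W at (5,0); scan 8 dirs for brackets.
Dir NW: edge -> no flip
Dir N: opp run (4,0) capped by W -> flip
Dir NE: opp run (4,1) (3,2) (2,3), next='.' -> no flip
Dir W: edge -> no flip
Dir E: first cell '.' (not opp) -> no flip
Dir SW: edge -> no flip
Dir S: edge -> no flip
Dir SE: edge -> no flip
All flips: (4,0)

Answer: ......
..B...
..BB..
WWBW..
WBW...
W..W..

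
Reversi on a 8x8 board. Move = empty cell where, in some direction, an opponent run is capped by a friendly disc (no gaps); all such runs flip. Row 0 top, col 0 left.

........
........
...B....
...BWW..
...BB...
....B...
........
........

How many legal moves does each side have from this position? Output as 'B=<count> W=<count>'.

Answer: B=5 W=5

Derivation:
-- B to move --
(2,4): flips 1 -> legal
(2,5): flips 1 -> legal
(2,6): flips 1 -> legal
(3,6): flips 2 -> legal
(4,5): flips 1 -> legal
(4,6): no bracket -> illegal
B mobility = 5
-- W to move --
(1,2): flips 1 -> legal
(1,3): no bracket -> illegal
(1,4): no bracket -> illegal
(2,2): no bracket -> illegal
(2,4): no bracket -> illegal
(3,2): flips 1 -> legal
(4,2): no bracket -> illegal
(4,5): no bracket -> illegal
(5,2): flips 1 -> legal
(5,3): flips 1 -> legal
(5,5): no bracket -> illegal
(6,3): no bracket -> illegal
(6,4): flips 2 -> legal
(6,5): no bracket -> illegal
W mobility = 5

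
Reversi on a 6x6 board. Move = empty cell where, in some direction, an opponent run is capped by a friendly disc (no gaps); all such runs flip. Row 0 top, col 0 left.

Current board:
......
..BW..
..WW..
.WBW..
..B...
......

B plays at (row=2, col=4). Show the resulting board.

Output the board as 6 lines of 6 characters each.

Answer: ......
..BW..
..WWB.
.WBB..
..B...
......

Derivation:
Place B at (2,4); scan 8 dirs for brackets.
Dir NW: opp run (1,3), next='.' -> no flip
Dir N: first cell '.' (not opp) -> no flip
Dir NE: first cell '.' (not opp) -> no flip
Dir W: opp run (2,3) (2,2), next='.' -> no flip
Dir E: first cell '.' (not opp) -> no flip
Dir SW: opp run (3,3) capped by B -> flip
Dir S: first cell '.' (not opp) -> no flip
Dir SE: first cell '.' (not opp) -> no flip
All flips: (3,3)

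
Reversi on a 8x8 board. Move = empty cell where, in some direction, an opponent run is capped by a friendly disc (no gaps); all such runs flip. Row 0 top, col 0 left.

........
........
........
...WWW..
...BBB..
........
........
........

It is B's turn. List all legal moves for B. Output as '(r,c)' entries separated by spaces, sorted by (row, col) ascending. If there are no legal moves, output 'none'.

(2,2): flips 1 -> legal
(2,3): flips 2 -> legal
(2,4): flips 1 -> legal
(2,5): flips 2 -> legal
(2,6): flips 1 -> legal
(3,2): no bracket -> illegal
(3,6): no bracket -> illegal
(4,2): no bracket -> illegal
(4,6): no bracket -> illegal

Answer: (2,2) (2,3) (2,4) (2,5) (2,6)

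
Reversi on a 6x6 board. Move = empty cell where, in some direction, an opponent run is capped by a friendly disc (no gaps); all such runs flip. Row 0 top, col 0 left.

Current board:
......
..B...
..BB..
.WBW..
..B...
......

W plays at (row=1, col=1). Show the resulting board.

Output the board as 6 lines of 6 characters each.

Place W at (1,1); scan 8 dirs for brackets.
Dir NW: first cell '.' (not opp) -> no flip
Dir N: first cell '.' (not opp) -> no flip
Dir NE: first cell '.' (not opp) -> no flip
Dir W: first cell '.' (not opp) -> no flip
Dir E: opp run (1,2), next='.' -> no flip
Dir SW: first cell '.' (not opp) -> no flip
Dir S: first cell '.' (not opp) -> no flip
Dir SE: opp run (2,2) capped by W -> flip
All flips: (2,2)

Answer: ......
.WB...
..WB..
.WBW..
..B...
......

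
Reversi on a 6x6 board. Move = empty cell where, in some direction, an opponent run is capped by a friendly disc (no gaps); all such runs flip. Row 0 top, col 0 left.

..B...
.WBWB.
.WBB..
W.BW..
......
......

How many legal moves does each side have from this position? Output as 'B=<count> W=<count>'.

Answer: B=9 W=5

Derivation:
-- B to move --
(0,0): flips 1 -> legal
(0,1): no bracket -> illegal
(0,3): flips 1 -> legal
(0,4): flips 1 -> legal
(1,0): flips 2 -> legal
(2,0): flips 2 -> legal
(2,4): flips 1 -> legal
(3,1): no bracket -> illegal
(3,4): flips 1 -> legal
(4,0): no bracket -> illegal
(4,1): no bracket -> illegal
(4,2): no bracket -> illegal
(4,3): flips 1 -> legal
(4,4): flips 1 -> legal
B mobility = 9
-- W to move --
(0,1): no bracket -> illegal
(0,3): flips 1 -> legal
(0,4): no bracket -> illegal
(0,5): no bracket -> illegal
(1,5): flips 1 -> legal
(2,4): flips 2 -> legal
(2,5): no bracket -> illegal
(3,1): flips 2 -> legal
(3,4): no bracket -> illegal
(4,1): no bracket -> illegal
(4,2): no bracket -> illegal
(4,3): flips 1 -> legal
W mobility = 5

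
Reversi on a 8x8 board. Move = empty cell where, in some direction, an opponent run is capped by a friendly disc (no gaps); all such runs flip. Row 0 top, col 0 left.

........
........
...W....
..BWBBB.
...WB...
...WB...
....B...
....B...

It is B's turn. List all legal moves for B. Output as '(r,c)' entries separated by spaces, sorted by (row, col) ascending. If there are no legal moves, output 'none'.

(1,2): flips 1 -> legal
(1,3): no bracket -> illegal
(1,4): flips 1 -> legal
(2,2): flips 1 -> legal
(2,4): no bracket -> illegal
(4,2): flips 2 -> legal
(5,2): flips 2 -> legal
(6,2): flips 1 -> legal
(6,3): no bracket -> illegal

Answer: (1,2) (1,4) (2,2) (4,2) (5,2) (6,2)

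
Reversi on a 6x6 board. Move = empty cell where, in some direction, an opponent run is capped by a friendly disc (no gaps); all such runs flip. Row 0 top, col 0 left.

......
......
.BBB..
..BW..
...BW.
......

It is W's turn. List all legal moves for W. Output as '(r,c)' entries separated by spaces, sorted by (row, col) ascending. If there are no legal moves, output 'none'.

Answer: (1,1) (1,3) (3,1) (4,2) (5,3)

Derivation:
(1,0): no bracket -> illegal
(1,1): flips 1 -> legal
(1,2): no bracket -> illegal
(1,3): flips 1 -> legal
(1,4): no bracket -> illegal
(2,0): no bracket -> illegal
(2,4): no bracket -> illegal
(3,0): no bracket -> illegal
(3,1): flips 1 -> legal
(3,4): no bracket -> illegal
(4,1): no bracket -> illegal
(4,2): flips 1 -> legal
(5,2): no bracket -> illegal
(5,3): flips 1 -> legal
(5,4): no bracket -> illegal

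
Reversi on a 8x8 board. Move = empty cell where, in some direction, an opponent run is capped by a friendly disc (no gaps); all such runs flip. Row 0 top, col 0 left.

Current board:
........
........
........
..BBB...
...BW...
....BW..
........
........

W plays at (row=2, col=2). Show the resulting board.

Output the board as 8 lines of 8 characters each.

Answer: ........
........
..W.....
..BWB...
...BW...
....BW..
........
........

Derivation:
Place W at (2,2); scan 8 dirs for brackets.
Dir NW: first cell '.' (not opp) -> no flip
Dir N: first cell '.' (not opp) -> no flip
Dir NE: first cell '.' (not opp) -> no flip
Dir W: first cell '.' (not opp) -> no flip
Dir E: first cell '.' (not opp) -> no flip
Dir SW: first cell '.' (not opp) -> no flip
Dir S: opp run (3,2), next='.' -> no flip
Dir SE: opp run (3,3) capped by W -> flip
All flips: (3,3)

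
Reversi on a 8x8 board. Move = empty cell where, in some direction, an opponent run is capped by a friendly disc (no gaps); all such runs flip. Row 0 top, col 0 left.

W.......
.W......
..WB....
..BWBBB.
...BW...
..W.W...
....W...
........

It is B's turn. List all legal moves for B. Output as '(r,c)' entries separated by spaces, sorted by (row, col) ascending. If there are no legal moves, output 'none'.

(0,1): no bracket -> illegal
(0,2): no bracket -> illegal
(1,0): no bracket -> illegal
(1,2): flips 1 -> legal
(1,3): no bracket -> illegal
(2,0): no bracket -> illegal
(2,1): flips 1 -> legal
(2,4): no bracket -> illegal
(3,1): no bracket -> illegal
(4,1): no bracket -> illegal
(4,2): no bracket -> illegal
(4,5): flips 1 -> legal
(5,1): no bracket -> illegal
(5,3): flips 1 -> legal
(5,5): no bracket -> illegal
(6,1): flips 1 -> legal
(6,2): no bracket -> illegal
(6,3): no bracket -> illegal
(6,5): flips 1 -> legal
(7,3): no bracket -> illegal
(7,4): flips 3 -> legal
(7,5): no bracket -> illegal

Answer: (1,2) (2,1) (4,5) (5,3) (6,1) (6,5) (7,4)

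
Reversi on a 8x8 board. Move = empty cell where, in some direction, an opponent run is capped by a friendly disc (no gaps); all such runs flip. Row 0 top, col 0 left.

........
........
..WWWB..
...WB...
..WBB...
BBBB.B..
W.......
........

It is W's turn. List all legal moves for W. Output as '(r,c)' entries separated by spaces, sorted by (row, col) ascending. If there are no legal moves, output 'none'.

Answer: (2,6) (3,5) (4,0) (4,5) (5,4) (6,2) (6,3) (6,4) (6,6)

Derivation:
(1,4): no bracket -> illegal
(1,5): no bracket -> illegal
(1,6): no bracket -> illegal
(2,6): flips 1 -> legal
(3,2): no bracket -> illegal
(3,5): flips 1 -> legal
(3,6): no bracket -> illegal
(4,0): flips 1 -> legal
(4,1): no bracket -> illegal
(4,5): flips 3 -> legal
(4,6): no bracket -> illegal
(5,4): flips 2 -> legal
(5,6): no bracket -> illegal
(6,1): no bracket -> illegal
(6,2): flips 1 -> legal
(6,3): flips 2 -> legal
(6,4): flips 1 -> legal
(6,5): no bracket -> illegal
(6,6): flips 2 -> legal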